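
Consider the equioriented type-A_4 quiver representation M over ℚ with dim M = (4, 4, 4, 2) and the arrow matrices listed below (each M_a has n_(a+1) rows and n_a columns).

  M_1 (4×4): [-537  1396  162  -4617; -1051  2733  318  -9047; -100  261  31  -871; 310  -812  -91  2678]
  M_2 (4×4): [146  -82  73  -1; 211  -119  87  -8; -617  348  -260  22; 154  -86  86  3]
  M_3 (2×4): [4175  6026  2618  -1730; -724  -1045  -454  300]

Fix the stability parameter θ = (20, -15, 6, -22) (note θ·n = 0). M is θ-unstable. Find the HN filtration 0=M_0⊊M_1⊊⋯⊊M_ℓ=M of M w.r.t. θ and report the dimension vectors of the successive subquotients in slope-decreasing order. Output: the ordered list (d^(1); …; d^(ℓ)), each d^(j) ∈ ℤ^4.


Interval decomposition of M: I[1,3]^2, I[1,4]^2.
HN type (ℓ=3): μ^(1)=6; μ^(2)=5/2; μ^(3)=-11/4

((0, 0, 2, 0); (2, 2, 0, 0); (2, 2, 2, 2))


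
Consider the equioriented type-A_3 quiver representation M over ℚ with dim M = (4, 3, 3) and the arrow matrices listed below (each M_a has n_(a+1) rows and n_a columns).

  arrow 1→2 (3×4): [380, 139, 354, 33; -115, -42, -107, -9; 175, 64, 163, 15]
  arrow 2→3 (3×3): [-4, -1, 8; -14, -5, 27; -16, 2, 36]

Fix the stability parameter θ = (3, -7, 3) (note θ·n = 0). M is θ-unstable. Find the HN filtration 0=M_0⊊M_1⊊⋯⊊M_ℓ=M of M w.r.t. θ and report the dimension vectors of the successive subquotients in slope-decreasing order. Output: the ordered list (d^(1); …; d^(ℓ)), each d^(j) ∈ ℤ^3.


Barcode: M ≅ I[1,1]^2, I[1,2], I[1,3], I[2,3], I[3,3]. HN layers by μ_θ (3 steps, strictly decreasing):
  μ^(1)=3; μ^(2)=-2; μ^(3)=-7

((2, 0, 3); (2, 2, 0); (0, 1, 0))


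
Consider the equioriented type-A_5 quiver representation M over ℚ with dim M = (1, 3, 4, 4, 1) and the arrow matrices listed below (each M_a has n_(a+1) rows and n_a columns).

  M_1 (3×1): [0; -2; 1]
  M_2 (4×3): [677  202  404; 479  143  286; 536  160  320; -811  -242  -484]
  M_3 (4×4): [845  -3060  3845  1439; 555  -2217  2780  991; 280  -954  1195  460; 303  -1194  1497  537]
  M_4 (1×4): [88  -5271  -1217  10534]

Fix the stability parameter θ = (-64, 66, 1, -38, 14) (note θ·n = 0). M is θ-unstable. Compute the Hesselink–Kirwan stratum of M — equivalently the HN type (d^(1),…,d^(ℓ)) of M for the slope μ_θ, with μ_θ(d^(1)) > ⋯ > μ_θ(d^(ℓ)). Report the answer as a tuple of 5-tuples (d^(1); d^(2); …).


Via rank(M_{q-1}∘⋯∘M_p): M ≅ I[1,2], I[2,3], I[2,5], I[3,4]^2, I[4,4].
μ_θ-semistable layers: μ^(1)=66; μ^(2)=67/2; μ^(3)=14; μ^(4)=29/3; μ^(5)=-37/2; μ^(6)=-38; μ^(7)=-64

((0, 1, 0, 0, 0); (0, 1, 1, 0, 0); (0, 0, 0, 0, 1); (0, 1, 1, 1, 0); (0, 0, 2, 2, 0); (0, 0, 0, 1, 0); (1, 0, 0, 0, 0))


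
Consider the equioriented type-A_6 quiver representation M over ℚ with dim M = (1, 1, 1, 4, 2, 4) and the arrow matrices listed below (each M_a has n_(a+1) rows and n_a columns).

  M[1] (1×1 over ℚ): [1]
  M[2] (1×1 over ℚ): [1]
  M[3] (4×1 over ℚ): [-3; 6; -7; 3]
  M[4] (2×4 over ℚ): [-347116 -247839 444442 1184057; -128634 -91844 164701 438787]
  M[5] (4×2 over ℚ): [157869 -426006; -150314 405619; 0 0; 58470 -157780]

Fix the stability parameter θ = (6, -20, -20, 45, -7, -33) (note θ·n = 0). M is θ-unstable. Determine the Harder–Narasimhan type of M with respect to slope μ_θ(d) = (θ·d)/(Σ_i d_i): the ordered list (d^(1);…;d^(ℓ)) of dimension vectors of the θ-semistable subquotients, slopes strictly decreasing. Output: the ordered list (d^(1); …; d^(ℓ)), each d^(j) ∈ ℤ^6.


Via rank(M_{q-1}∘⋯∘M_p): M ≅ I[1,6], I[4,4]^2, I[4,6], I[6,6]^2.
μ_θ-semistable layers: μ^(1)=45; μ^(2)=5/3; μ^(3)=-34/3; μ^(4)=-33

((0, 0, 0, 2, 0, 0); (0, 0, 0, 2, 2, 2); (1, 1, 1, 0, 0, 0); (0, 0, 0, 0, 0, 2))


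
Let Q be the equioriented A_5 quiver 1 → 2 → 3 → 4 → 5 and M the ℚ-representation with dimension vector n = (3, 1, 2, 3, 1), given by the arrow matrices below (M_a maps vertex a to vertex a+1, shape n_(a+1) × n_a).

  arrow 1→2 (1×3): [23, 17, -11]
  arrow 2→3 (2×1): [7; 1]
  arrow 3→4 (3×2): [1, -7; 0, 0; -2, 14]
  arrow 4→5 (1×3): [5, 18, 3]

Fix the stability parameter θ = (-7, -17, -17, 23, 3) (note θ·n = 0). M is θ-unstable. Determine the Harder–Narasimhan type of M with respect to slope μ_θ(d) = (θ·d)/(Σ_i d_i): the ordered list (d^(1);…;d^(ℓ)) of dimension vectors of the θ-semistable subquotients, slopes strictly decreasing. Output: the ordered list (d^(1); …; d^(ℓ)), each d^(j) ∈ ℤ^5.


Barcode: M ≅ I[1,1]^2, I[1,3], I[3,5], I[4,4]^2. HN layers by μ_θ (5 steps, strictly decreasing):
  μ^(1)=23; μ^(2)=13; μ^(3)=-7; μ^(4)=-41/3; μ^(5)=-17

((0, 0, 0, 2, 0); (0, 0, 0, 1, 1); (2, 0, 0, 0, 0); (1, 1, 1, 0, 0); (0, 0, 1, 0, 0))


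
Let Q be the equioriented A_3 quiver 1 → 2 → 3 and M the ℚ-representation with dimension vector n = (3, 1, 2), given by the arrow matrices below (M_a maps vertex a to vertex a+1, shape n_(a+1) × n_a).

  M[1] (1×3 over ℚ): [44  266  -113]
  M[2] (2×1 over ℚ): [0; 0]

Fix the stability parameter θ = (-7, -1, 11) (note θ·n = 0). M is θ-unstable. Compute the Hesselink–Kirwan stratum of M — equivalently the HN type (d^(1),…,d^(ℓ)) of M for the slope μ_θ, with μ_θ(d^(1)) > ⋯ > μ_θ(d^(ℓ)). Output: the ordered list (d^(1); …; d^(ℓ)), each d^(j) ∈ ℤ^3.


Interval decomposition of M: I[1,1]^2, I[1,2], I[3,3]^2.
HN type (ℓ=3): μ^(1)=11; μ^(2)=-1; μ^(3)=-7

((0, 0, 2); (0, 1, 0); (3, 0, 0))


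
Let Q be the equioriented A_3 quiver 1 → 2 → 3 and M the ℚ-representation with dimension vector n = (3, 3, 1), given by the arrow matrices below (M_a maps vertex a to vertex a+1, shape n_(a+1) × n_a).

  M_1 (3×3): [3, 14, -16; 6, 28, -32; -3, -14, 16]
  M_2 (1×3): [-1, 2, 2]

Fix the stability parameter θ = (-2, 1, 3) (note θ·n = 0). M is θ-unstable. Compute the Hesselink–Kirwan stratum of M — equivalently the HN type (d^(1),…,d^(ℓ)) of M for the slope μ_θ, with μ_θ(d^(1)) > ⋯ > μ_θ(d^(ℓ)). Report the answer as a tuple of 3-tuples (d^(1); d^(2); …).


Barcode: M ≅ I[1,1]^2, I[1,3], I[2,2]^2. HN layers by μ_θ (3 steps, strictly decreasing):
  μ^(1)=3; μ^(2)=1; μ^(3)=-2

((0, 0, 1); (0, 3, 0); (3, 0, 0))


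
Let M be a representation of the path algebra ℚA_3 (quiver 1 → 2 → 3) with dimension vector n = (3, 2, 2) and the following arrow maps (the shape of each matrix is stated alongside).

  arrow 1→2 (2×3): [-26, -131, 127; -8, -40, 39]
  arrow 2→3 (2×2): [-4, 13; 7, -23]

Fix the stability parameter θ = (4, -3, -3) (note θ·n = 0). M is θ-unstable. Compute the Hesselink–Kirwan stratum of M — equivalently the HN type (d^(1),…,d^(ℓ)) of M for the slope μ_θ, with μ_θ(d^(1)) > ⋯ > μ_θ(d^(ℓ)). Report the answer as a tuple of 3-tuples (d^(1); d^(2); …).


Via rank(M_{q-1}∘⋯∘M_p): M ≅ I[1,1], I[1,3]^2.
μ_θ-semistable layers: μ^(1)=4; μ^(2)=-2/3

((1, 0, 0); (2, 2, 2))


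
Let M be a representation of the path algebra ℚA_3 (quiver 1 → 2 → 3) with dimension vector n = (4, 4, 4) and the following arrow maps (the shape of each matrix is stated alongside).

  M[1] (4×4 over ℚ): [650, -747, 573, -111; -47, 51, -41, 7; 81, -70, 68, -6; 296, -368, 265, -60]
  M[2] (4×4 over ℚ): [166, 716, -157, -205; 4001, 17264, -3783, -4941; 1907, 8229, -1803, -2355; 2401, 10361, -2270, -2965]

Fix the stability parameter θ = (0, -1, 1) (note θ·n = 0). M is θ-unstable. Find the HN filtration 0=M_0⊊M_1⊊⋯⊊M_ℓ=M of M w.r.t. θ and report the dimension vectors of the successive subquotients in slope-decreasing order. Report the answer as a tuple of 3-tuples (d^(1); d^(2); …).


Via rank(M_{q-1}∘⋯∘M_p): M ≅ I[1,1], I[1,3]^3, I[2,3].
μ_θ-semistable layers: μ^(1)=1; μ^(2)=0; μ^(3)=-1/2; μ^(4)=-1

((0, 0, 4); (1, 0, 0); (3, 3, 0); (0, 1, 0))


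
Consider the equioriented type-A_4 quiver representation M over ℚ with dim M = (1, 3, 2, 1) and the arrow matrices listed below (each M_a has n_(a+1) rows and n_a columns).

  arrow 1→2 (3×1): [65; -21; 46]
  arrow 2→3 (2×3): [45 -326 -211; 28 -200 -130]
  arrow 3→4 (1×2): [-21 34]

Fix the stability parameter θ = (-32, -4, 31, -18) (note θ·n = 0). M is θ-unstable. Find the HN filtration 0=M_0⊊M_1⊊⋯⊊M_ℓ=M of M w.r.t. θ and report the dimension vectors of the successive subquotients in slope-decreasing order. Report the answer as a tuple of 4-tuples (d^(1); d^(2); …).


Via rank(M_{q-1}∘⋯∘M_p): M ≅ I[1,4], I[2,2], I[2,3].
μ_θ-semistable layers: μ^(1)=31; μ^(2)=13/2; μ^(3)=-4; μ^(4)=-32

((0, 0, 1, 0); (0, 0, 1, 1); (0, 3, 0, 0); (1, 0, 0, 0))


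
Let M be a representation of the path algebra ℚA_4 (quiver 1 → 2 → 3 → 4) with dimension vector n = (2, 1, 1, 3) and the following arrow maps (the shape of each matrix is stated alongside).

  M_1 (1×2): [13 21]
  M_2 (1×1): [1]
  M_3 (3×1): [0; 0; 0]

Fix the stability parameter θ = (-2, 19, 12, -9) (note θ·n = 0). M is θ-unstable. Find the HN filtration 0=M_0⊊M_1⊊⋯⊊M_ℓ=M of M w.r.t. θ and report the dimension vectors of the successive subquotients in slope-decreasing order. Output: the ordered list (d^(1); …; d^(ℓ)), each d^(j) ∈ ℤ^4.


Interval decomposition of M: I[1,1], I[1,3], I[4,4]^3.
HN type (ℓ=3): μ^(1)=31/2; μ^(2)=-2; μ^(3)=-9

((0, 1, 1, 0); (2, 0, 0, 0); (0, 0, 0, 3))


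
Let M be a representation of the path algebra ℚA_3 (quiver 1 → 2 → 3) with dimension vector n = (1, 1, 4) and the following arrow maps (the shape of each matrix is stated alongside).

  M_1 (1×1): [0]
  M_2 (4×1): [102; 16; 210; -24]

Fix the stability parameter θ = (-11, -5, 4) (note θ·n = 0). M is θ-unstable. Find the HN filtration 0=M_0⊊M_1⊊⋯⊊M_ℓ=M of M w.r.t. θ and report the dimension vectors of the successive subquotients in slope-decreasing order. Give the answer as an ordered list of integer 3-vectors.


Barcode: M ≅ I[1,1], I[2,3], I[3,3]^3. HN layers by μ_θ (3 steps, strictly decreasing):
  μ^(1)=4; μ^(2)=-5; μ^(3)=-11

((0, 0, 4); (0, 1, 0); (1, 0, 0))


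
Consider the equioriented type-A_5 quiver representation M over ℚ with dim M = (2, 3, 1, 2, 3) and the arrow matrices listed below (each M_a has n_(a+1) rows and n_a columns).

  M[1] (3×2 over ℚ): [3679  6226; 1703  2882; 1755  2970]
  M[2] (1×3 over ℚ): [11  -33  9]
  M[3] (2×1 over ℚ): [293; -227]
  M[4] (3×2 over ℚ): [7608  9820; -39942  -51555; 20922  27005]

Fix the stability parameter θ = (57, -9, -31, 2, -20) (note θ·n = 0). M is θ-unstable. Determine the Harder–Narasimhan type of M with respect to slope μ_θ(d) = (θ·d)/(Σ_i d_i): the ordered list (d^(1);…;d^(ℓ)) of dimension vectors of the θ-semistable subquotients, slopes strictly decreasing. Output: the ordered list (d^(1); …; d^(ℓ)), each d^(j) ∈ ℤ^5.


Interval decomposition of M: I[1,1], I[1,5], I[2,2]^2, I[4,4], I[5,5]^2.
HN type (ℓ=5): μ^(1)=57; μ^(2)=2; μ^(3)=-1/5; μ^(4)=-9; μ^(5)=-20

((1, 0, 0, 0, 0); (0, 0, 0, 1, 0); (1, 1, 1, 1, 1); (0, 2, 0, 0, 0); (0, 0, 0, 0, 2))


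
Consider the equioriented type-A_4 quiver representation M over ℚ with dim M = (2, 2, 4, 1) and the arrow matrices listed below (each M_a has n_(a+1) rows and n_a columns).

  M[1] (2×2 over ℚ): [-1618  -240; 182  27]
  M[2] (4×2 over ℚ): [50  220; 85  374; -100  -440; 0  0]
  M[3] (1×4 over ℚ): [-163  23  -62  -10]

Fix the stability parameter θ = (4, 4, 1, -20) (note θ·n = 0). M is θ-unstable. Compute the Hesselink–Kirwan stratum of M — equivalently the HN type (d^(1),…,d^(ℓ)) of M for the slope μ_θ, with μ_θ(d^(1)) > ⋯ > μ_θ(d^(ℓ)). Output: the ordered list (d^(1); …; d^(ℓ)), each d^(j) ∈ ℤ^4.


Via rank(M_{q-1}∘⋯∘M_p): M ≅ I[1,2], I[1,4], I[3,3]^3.
μ_θ-semistable layers: μ^(1)=4; μ^(2)=1; μ^(3)=-11/4

((1, 1, 0, 0); (0, 0, 3, 0); (1, 1, 1, 1))


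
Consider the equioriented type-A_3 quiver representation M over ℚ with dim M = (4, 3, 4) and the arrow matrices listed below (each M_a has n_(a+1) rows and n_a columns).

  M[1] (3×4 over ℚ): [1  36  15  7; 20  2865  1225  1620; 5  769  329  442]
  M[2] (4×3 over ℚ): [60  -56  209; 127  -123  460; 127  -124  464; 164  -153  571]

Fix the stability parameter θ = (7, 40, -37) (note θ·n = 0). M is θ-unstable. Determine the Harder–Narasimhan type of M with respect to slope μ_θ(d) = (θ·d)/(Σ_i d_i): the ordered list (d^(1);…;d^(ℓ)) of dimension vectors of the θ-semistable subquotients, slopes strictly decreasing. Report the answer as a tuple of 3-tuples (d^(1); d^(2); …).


Interval decomposition of M: I[1,1], I[1,3]^3, I[3,3].
HN type (ℓ=3): μ^(1)=7; μ^(2)=10/3; μ^(3)=-37

((1, 0, 0); (3, 3, 3); (0, 0, 1))


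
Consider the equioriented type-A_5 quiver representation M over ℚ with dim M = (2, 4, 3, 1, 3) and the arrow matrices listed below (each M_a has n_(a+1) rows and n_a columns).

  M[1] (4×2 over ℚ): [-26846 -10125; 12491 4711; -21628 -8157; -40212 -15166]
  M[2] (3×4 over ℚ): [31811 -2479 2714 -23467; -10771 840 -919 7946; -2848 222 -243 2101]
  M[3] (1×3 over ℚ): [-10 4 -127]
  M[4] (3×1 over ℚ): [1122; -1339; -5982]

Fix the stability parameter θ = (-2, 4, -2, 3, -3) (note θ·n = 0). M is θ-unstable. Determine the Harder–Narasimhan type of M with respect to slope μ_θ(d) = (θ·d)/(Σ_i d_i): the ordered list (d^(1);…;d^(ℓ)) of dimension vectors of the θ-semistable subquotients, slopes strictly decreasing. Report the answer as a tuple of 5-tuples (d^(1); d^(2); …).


Interval decomposition of M: I[1,3], I[1,5], I[2,2], I[2,3], I[5,5]^2.
HN type (ℓ=5): μ^(1)=4; μ^(2)=1; μ^(3)=1/2; μ^(4)=-2; μ^(5)=-3

((0, 1, 0, 0, 0); (0, 2, 2, 0, 0); (0, 1, 1, 1, 1); (2, 0, 0, 0, 0); (0, 0, 0, 0, 2))


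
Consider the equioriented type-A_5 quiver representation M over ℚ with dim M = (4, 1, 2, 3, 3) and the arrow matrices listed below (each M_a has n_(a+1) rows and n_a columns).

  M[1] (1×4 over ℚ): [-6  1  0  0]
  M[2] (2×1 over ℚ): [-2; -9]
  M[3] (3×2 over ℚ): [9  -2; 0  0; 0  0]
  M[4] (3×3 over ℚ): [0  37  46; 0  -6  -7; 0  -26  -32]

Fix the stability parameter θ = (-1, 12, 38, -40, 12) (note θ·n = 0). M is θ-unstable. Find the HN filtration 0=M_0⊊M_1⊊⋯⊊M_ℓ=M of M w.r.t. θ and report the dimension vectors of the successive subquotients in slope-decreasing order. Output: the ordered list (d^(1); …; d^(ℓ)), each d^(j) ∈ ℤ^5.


Barcode: M ≅ I[1,1]^3, I[1,3], I[3,4], I[4,5]^2, I[5,5]. HN layers by μ_θ (4 steps, strictly decreasing):
  μ^(1)=38; μ^(2)=12; μ^(3)=-1; μ^(4)=-40

((0, 0, 1, 0, 0); (0, 1, 0, 0, 3); (4, 0, 1, 1, 0); (0, 0, 0, 2, 0))


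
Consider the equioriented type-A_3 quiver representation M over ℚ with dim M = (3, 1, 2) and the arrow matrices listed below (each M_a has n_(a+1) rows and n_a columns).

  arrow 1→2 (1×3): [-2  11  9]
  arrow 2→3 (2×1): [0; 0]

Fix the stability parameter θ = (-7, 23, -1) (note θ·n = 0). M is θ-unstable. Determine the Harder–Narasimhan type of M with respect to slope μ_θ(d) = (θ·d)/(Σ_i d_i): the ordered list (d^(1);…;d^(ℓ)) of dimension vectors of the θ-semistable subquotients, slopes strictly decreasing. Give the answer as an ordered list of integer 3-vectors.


Barcode: M ≅ I[1,1]^2, I[1,2], I[3,3]^2. HN layers by μ_θ (3 steps, strictly decreasing):
  μ^(1)=23; μ^(2)=-1; μ^(3)=-7

((0, 1, 0); (0, 0, 2); (3, 0, 0))


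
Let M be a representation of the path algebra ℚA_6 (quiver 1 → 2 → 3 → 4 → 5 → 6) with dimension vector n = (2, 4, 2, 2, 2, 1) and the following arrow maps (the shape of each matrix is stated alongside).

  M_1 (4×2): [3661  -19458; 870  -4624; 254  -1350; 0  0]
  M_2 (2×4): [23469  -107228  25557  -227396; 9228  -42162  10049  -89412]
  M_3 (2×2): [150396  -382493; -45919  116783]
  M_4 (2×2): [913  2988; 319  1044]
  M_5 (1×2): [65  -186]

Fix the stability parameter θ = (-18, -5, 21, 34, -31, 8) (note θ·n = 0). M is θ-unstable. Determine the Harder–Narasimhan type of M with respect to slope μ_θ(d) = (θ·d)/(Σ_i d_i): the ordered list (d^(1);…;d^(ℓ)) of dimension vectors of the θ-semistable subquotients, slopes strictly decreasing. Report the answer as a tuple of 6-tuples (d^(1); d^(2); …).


Interval decomposition of M: I[1,4], I[1,6], I[2,2]^2, I[5,5].
HN type (ℓ=6): μ^(1)=34; μ^(2)=21; μ^(3)=8; μ^(4)=-5; μ^(5)=-18; μ^(6)=-31

((0, 0, 0, 1, 0, 0); (0, 0, 1, 0, 0, 0); (0, 0, 1, 1, 1, 1); (0, 4, 0, 0, 0, 0); (2, 0, 0, 0, 0, 0); (0, 0, 0, 0, 1, 0))


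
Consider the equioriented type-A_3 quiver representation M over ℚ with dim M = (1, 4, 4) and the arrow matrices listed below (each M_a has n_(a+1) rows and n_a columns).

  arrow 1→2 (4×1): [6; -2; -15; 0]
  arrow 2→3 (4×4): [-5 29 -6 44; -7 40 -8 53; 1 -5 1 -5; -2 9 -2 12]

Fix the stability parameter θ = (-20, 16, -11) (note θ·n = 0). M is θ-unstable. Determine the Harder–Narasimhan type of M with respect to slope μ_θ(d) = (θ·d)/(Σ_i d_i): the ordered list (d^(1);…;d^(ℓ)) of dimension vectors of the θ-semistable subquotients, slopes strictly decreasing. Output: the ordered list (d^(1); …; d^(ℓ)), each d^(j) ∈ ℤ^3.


Interval decomposition of M: I[1,3], I[2,3]^3.
HN type (ℓ=2): μ^(1)=5/2; μ^(2)=-20

((0, 4, 4); (1, 0, 0))


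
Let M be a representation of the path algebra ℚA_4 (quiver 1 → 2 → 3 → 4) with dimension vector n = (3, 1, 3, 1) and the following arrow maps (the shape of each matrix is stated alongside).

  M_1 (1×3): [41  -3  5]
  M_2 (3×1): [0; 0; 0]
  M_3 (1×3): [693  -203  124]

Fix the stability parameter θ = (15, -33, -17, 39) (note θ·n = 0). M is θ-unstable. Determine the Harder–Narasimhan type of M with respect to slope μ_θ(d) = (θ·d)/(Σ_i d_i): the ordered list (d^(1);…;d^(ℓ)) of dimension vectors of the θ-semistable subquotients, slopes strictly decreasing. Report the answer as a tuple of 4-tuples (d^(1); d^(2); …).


Via rank(M_{q-1}∘⋯∘M_p): M ≅ I[1,1]^2, I[1,2], I[3,3]^2, I[3,4].
μ_θ-semistable layers: μ^(1)=39; μ^(2)=15; μ^(3)=-9; μ^(4)=-17

((0, 0, 0, 1); (2, 0, 0, 0); (1, 1, 0, 0); (0, 0, 3, 0))


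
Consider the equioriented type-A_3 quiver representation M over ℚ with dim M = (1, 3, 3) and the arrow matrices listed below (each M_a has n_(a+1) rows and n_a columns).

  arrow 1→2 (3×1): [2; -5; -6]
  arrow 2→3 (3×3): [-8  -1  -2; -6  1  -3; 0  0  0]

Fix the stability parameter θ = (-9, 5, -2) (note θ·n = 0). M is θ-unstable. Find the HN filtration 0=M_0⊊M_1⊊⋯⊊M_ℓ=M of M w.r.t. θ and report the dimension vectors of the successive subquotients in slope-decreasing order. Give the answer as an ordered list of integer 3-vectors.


Interval decomposition of M: I[1,3], I[2,2], I[2,3], I[3,3].
HN type (ℓ=4): μ^(1)=5; μ^(2)=3/2; μ^(3)=-2; μ^(4)=-9

((0, 1, 0); (0, 2, 2); (0, 0, 1); (1, 0, 0))


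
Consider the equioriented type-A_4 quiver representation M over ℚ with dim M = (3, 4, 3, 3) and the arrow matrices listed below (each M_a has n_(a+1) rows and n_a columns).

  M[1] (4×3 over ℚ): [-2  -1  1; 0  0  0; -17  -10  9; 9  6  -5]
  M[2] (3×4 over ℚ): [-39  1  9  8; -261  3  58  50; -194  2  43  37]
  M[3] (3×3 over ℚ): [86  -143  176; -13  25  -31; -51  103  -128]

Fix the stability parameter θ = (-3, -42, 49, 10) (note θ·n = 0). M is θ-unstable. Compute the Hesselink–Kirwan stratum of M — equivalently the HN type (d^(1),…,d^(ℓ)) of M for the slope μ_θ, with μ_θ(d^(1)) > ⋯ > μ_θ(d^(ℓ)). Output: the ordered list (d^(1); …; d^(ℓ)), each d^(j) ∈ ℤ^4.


Via rank(M_{q-1}∘⋯∘M_p): M ≅ I[1,1], I[1,4]^2, I[2,2], I[2,4].
μ_θ-semistable layers: μ^(1)=59/2; μ^(2)=-3; μ^(3)=-45/2; μ^(4)=-42

((0, 0, 3, 3); (1, 0, 0, 0); (2, 2, 0, 0); (0, 2, 0, 0))


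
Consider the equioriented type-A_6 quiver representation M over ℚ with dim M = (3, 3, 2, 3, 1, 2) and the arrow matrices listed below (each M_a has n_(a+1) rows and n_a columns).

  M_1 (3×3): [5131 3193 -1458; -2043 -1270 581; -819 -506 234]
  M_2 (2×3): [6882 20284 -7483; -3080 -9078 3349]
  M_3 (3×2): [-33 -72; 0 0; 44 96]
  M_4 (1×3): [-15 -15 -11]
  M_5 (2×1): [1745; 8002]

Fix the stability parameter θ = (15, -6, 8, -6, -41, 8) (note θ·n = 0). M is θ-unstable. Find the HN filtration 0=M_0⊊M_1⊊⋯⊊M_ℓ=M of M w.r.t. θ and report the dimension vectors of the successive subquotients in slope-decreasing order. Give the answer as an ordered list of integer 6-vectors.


Via rank(M_{q-1}∘⋯∘M_p): M ≅ I[1,2], I[1,3], I[1,6], I[4,4]^2, I[6,6].
μ_θ-semistable layers: μ^(1)=8; μ^(2)=9/2; μ^(3)=-6

((0, 0, 1, 0, 0, 2); (2, 2, 0, 0, 0, 0); (1, 1, 1, 3, 1, 0))


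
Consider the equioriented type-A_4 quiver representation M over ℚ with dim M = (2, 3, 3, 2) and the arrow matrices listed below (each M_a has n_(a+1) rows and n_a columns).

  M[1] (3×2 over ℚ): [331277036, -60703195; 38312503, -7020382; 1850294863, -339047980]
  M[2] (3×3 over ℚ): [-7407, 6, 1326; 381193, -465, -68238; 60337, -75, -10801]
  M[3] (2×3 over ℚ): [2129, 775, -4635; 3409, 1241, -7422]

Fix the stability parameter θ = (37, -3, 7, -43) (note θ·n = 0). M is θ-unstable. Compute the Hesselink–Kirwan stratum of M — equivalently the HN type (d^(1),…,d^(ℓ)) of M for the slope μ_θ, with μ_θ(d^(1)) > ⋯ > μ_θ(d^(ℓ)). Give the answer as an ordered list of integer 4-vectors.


Interval decomposition of M: I[1,4]^2, I[2,3].
HN type (ℓ=3): μ^(1)=7; μ^(2)=-1/2; μ^(3)=-3

((0, 0, 1, 0); (2, 2, 2, 2); (0, 1, 0, 0))


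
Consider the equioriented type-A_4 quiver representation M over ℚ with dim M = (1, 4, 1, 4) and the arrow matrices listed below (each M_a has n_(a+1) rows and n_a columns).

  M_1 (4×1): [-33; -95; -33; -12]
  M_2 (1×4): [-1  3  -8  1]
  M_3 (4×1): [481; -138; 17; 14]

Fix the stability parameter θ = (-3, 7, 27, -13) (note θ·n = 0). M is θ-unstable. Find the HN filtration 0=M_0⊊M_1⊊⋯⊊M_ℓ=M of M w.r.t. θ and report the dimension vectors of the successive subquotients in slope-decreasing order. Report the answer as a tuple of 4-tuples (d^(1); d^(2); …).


Interval decomposition of M: I[1,2], I[2,2]^2, I[2,4], I[4,4]^3.
HN type (ℓ=3): μ^(1)=7; μ^(2)=-3; μ^(3)=-13

((0, 4, 1, 1); (1, 0, 0, 0); (0, 0, 0, 3))


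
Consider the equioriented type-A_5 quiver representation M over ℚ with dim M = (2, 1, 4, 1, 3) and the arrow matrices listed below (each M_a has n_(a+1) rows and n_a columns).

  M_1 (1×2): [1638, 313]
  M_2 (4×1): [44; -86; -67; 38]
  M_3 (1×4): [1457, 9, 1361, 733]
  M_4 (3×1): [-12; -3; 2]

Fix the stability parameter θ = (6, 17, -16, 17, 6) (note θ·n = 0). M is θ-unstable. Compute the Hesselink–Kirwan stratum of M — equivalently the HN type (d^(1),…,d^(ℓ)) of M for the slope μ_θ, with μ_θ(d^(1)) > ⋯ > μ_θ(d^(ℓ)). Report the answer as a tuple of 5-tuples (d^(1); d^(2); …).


Barcode: M ≅ I[1,1], I[1,5], I[3,3]^3, I[5,5]^2. HN layers by μ_θ (4 steps, strictly decreasing):
  μ^(1)=23/2; μ^(2)=6; μ^(3)=7/3; μ^(4)=-16

((0, 0, 0, 1, 1); (1, 0, 0, 0, 2); (1, 1, 1, 0, 0); (0, 0, 3, 0, 0))


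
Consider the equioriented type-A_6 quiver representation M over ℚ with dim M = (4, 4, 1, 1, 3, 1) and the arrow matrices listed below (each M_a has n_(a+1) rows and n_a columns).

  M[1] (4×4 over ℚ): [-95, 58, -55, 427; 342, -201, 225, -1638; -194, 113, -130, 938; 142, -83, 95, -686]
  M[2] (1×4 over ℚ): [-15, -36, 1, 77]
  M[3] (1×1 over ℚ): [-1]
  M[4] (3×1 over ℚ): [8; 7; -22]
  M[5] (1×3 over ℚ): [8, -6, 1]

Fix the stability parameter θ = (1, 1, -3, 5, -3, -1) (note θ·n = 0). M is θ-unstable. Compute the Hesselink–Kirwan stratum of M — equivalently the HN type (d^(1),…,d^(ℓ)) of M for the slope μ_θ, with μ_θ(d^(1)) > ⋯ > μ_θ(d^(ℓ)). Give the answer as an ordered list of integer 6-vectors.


Interval decomposition of M: I[1,1], I[1,2]^2, I[1,5], I[2,2], I[5,5], I[5,6].
HN type (ℓ=4): μ^(1)=1; μ^(2)=-1/3; μ^(3)=-1; μ^(4)=-3

((3, 3, 0, 1, 1, 0); (1, 1, 1, 0, 0, 0); (0, 0, 0, 0, 0, 1); (0, 0, 0, 0, 2, 0))


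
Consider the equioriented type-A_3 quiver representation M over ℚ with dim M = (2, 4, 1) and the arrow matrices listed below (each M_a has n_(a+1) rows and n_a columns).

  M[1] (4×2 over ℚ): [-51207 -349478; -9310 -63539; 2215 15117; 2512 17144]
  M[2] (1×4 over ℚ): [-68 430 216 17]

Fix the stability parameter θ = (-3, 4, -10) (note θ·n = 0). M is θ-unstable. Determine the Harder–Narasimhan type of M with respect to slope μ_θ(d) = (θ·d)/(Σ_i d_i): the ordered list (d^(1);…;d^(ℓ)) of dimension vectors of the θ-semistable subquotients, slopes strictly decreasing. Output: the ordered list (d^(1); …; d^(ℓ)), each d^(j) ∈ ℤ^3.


Via rank(M_{q-1}∘⋯∘M_p): M ≅ I[1,2], I[1,3], I[2,2]^2.
μ_θ-semistable layers: μ^(1)=4; μ^(2)=-3

((0, 3, 0); (2, 1, 1))


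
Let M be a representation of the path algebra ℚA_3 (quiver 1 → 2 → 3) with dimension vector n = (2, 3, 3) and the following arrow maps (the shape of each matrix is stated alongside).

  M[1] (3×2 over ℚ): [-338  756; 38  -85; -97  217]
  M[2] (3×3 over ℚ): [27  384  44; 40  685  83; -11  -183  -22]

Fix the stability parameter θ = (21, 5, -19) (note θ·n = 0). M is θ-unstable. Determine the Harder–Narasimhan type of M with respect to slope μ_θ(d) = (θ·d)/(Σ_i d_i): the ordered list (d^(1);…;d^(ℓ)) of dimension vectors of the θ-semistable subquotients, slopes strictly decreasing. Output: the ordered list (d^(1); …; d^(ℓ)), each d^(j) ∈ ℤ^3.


Via rank(M_{q-1}∘⋯∘M_p): M ≅ I[1,3]^2, I[2,3].
μ_θ-semistable layers: μ^(1)=7/3; μ^(2)=-7

((2, 2, 2); (0, 1, 1))


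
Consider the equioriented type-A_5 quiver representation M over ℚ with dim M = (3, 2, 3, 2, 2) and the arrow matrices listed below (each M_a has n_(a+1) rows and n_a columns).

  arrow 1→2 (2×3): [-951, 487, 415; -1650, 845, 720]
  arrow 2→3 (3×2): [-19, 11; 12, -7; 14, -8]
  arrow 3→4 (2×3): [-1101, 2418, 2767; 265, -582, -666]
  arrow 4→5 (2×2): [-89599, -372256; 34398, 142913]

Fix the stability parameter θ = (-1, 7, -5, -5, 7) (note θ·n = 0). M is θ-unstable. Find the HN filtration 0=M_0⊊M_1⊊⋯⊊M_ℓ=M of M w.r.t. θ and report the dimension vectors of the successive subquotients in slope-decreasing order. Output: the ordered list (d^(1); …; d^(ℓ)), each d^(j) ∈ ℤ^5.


Via rank(M_{q-1}∘⋯∘M_p): M ≅ I[1,1], I[1,5]^2, I[3,3].
μ_θ-semistable layers: μ^(1)=7; μ^(2)=-1; μ^(3)=-5

((0, 0, 0, 0, 2); (3, 2, 2, 2, 0); (0, 0, 1, 0, 0))


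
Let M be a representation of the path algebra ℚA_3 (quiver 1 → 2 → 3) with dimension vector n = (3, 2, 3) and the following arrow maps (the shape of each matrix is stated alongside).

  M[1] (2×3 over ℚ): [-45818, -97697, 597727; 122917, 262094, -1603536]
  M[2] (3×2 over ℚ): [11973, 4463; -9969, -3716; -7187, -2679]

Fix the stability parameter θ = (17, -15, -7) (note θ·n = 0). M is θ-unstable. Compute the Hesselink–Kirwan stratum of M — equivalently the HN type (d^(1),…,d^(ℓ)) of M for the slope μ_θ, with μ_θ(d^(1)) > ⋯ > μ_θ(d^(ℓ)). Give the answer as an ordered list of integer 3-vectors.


Interval decomposition of M: I[1,1], I[1,3]^2, I[3,3].
HN type (ℓ=3): μ^(1)=17; μ^(2)=-5/3; μ^(3)=-7

((1, 0, 0); (2, 2, 2); (0, 0, 1))


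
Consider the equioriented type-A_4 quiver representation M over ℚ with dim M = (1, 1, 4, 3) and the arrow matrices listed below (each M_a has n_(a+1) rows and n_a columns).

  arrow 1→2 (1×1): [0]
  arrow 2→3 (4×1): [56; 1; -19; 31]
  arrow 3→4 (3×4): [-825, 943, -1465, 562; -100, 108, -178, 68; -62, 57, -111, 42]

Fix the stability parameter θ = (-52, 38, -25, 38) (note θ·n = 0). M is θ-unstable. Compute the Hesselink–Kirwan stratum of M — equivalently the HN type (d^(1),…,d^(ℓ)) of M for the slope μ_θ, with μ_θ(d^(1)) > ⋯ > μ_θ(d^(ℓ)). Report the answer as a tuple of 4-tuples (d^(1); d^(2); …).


Via rank(M_{q-1}∘⋯∘M_p): M ≅ I[1,1], I[2,4], I[3,3], I[3,4]^2.
μ_θ-semistable layers: μ^(1)=38; μ^(2)=13/2; μ^(3)=-25; μ^(4)=-52

((0, 0, 0, 3); (0, 1, 1, 0); (0, 0, 3, 0); (1, 0, 0, 0))


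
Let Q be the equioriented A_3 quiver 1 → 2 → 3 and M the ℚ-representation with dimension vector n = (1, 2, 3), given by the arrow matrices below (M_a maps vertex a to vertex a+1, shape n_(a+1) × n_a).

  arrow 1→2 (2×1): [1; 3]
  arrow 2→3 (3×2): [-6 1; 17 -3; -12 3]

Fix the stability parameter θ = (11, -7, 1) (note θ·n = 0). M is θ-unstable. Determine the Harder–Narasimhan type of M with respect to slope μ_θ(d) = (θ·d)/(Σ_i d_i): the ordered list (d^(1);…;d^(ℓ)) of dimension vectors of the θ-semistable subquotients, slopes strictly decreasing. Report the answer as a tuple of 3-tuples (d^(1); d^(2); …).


Interval decomposition of M: I[1,3], I[2,3], I[3,3].
HN type (ℓ=3): μ^(1)=5/3; μ^(2)=1; μ^(3)=-7

((1, 1, 1); (0, 0, 2); (0, 1, 0))


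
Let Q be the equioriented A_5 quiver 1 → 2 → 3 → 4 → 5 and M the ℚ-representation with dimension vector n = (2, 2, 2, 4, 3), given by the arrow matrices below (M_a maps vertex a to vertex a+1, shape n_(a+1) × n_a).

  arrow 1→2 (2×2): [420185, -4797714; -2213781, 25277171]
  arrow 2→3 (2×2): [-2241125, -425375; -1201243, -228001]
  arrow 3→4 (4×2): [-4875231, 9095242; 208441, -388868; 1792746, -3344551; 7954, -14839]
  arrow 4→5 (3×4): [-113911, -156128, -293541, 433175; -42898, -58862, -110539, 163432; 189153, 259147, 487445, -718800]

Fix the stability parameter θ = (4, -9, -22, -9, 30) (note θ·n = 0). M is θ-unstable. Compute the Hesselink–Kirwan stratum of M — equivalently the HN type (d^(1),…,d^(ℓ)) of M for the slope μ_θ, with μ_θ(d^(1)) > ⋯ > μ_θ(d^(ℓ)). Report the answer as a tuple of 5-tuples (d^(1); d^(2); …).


Via rank(M_{q-1}∘⋯∘M_p): M ≅ I[1,2], I[1,5], I[3,5], I[4,4], I[4,5].
μ_θ-semistable layers: μ^(1)=30; μ^(2)=-5/2; μ^(3)=-9; μ^(4)=-22

((0, 0, 0, 0, 3); (1, 1, 0, 0, 0); (1, 1, 1, 4, 0); (0, 0, 1, 0, 0))


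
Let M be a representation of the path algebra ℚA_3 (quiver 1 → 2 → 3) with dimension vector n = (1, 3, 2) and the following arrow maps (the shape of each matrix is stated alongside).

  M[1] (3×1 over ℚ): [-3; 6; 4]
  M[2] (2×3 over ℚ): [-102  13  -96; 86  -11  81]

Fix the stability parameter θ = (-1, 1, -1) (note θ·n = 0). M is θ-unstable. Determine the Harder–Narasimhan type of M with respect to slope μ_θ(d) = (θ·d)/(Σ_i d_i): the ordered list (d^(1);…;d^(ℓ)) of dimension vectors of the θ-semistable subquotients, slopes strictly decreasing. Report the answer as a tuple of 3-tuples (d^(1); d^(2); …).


Interval decomposition of M: I[1,2], I[2,3]^2.
HN type (ℓ=3): μ^(1)=1; μ^(2)=0; μ^(3)=-1

((0, 1, 0); (0, 2, 2); (1, 0, 0))


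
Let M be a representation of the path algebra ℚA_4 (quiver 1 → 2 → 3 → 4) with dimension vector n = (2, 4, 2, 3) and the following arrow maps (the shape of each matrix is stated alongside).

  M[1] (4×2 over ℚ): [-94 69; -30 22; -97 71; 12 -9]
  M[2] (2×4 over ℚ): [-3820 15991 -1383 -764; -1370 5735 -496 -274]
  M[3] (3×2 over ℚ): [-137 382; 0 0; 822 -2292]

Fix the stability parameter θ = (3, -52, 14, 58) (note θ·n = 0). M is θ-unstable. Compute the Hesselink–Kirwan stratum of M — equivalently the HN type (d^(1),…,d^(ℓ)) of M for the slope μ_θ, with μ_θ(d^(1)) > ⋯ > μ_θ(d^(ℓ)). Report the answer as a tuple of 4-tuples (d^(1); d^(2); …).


Via rank(M_{q-1}∘⋯∘M_p): M ≅ I[1,2], I[1,4], I[2,2], I[2,3], I[4,4]^2.
μ_θ-semistable layers: μ^(1)=58; μ^(2)=14; μ^(3)=-49/2; μ^(4)=-52

((0, 0, 0, 3); (0, 0, 2, 0); (2, 2, 0, 0); (0, 2, 0, 0))


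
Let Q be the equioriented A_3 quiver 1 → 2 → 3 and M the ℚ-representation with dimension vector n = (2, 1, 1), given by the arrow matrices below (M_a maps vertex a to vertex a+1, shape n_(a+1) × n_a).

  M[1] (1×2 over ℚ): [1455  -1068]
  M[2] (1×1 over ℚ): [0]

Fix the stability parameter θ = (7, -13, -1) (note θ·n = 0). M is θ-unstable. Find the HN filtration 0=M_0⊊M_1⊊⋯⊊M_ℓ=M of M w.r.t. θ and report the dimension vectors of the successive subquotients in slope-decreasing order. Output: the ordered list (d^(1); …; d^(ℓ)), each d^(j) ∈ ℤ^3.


Interval decomposition of M: I[1,1], I[1,2], I[3,3].
HN type (ℓ=3): μ^(1)=7; μ^(2)=-1; μ^(3)=-3

((1, 0, 0); (0, 0, 1); (1, 1, 0))


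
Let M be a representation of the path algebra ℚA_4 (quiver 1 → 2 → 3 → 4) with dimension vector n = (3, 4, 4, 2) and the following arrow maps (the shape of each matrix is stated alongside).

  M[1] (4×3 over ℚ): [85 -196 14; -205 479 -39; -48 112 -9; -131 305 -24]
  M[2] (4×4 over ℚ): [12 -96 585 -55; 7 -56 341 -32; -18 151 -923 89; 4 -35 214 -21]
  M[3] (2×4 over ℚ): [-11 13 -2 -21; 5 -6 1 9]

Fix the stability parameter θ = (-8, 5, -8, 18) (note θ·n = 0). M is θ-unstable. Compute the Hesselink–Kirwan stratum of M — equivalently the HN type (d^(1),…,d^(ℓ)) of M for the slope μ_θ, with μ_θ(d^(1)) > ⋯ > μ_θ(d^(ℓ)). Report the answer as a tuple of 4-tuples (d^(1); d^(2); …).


Via rank(M_{q-1}∘⋯∘M_p): M ≅ I[1,3], I[1,4]^2, I[2,3].
μ_θ-semistable layers: μ^(1)=18; μ^(2)=-3/2; μ^(3)=-8

((0, 0, 0, 2); (0, 4, 4, 0); (3, 0, 0, 0))


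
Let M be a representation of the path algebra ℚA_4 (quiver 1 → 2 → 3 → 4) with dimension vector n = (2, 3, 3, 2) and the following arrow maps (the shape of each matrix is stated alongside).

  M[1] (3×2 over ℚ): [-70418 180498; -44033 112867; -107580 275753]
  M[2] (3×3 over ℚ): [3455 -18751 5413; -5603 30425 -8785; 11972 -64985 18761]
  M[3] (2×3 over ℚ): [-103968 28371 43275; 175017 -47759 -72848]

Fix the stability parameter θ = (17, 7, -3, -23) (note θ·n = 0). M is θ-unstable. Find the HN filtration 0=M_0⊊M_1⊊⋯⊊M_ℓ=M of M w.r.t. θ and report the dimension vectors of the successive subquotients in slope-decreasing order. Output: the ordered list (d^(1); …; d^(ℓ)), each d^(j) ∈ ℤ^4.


Interval decomposition of M: I[1,3], I[1,4], I[2,4].
HN type (ℓ=3): μ^(1)=7; μ^(2)=-1/2; μ^(3)=-19/3

((1, 1, 1, 0); (1, 1, 1, 1); (0, 1, 1, 1))


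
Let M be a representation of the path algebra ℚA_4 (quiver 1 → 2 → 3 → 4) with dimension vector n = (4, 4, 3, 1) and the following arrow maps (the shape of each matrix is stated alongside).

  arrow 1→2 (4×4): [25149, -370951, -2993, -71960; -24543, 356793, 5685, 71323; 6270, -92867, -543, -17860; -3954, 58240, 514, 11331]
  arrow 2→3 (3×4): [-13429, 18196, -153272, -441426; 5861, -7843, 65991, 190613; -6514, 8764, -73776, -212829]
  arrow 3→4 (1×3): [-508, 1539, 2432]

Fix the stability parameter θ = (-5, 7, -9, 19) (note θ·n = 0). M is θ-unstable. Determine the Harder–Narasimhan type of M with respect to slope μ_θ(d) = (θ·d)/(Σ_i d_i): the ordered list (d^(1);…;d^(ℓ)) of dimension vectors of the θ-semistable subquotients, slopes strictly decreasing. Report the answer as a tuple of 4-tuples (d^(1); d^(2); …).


Via rank(M_{q-1}∘⋯∘M_p): M ≅ I[1,1], I[1,3]^2, I[1,4], I[2,2].
μ_θ-semistable layers: μ^(1)=19; μ^(2)=7; μ^(3)=-1; μ^(4)=-5

((0, 0, 0, 1); (0, 1, 0, 0); (0, 3, 3, 0); (4, 0, 0, 0))


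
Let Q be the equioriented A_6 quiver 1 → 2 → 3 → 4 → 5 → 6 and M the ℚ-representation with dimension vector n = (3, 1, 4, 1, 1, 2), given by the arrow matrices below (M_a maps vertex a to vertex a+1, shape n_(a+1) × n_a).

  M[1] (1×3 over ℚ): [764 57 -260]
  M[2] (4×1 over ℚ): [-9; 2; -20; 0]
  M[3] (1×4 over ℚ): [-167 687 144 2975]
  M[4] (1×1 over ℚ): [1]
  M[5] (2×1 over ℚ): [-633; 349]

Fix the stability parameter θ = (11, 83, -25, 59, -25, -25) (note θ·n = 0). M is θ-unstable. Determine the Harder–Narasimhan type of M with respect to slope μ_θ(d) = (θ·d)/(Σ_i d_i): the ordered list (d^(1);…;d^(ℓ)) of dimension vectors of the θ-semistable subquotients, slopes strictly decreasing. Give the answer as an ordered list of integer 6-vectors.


Barcode: M ≅ I[1,1]^2, I[1,6], I[3,3]^3, I[6,6]. HN layers by μ_θ (3 steps, strictly decreasing):
  μ^(1)=67/5; μ^(2)=11; μ^(3)=-25

((0, 1, 1, 1, 1, 1); (3, 0, 0, 0, 0, 0); (0, 0, 3, 0, 0, 1))


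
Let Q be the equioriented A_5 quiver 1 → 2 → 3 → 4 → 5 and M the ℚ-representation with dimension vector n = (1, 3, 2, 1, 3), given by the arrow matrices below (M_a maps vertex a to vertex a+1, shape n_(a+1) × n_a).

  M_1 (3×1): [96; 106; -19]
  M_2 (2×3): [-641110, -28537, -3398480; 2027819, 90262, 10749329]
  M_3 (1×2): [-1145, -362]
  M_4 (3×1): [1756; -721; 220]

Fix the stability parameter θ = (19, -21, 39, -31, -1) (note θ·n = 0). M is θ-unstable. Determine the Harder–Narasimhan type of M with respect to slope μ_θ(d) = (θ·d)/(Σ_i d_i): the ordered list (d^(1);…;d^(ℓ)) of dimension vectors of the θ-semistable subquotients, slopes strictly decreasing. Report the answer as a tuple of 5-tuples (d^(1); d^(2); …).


Barcode: M ≅ I[1,3], I[2,2], I[2,5], I[5,5]^2. HN layers by μ_θ (4 steps, strictly decreasing):
  μ^(1)=39; μ^(2)=7/3; μ^(3)=-1; μ^(4)=-21

((0, 0, 1, 0, 0); (0, 0, 1, 1, 1); (1, 1, 0, 0, 2); (0, 2, 0, 0, 0))


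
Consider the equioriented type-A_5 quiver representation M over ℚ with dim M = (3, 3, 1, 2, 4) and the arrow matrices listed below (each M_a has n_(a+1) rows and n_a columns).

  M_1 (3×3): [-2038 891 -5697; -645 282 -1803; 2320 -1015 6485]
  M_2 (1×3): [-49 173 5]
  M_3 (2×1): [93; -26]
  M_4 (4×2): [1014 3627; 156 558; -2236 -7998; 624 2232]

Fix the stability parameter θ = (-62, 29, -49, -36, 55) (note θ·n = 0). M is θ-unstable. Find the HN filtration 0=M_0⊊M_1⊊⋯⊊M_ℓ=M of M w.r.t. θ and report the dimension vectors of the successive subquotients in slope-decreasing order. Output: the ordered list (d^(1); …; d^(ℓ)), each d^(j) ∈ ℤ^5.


Via rank(M_{q-1}∘⋯∘M_p): M ≅ I[1,2]^2, I[1,4], I[4,5], I[5,5]^3.
μ_θ-semistable layers: μ^(1)=55; μ^(2)=29; μ^(3)=-56/3; μ^(4)=-36; μ^(5)=-62

((0, 0, 0, 0, 4); (0, 2, 0, 0, 0); (0, 1, 1, 1, 0); (0, 0, 0, 1, 0); (3, 0, 0, 0, 0))


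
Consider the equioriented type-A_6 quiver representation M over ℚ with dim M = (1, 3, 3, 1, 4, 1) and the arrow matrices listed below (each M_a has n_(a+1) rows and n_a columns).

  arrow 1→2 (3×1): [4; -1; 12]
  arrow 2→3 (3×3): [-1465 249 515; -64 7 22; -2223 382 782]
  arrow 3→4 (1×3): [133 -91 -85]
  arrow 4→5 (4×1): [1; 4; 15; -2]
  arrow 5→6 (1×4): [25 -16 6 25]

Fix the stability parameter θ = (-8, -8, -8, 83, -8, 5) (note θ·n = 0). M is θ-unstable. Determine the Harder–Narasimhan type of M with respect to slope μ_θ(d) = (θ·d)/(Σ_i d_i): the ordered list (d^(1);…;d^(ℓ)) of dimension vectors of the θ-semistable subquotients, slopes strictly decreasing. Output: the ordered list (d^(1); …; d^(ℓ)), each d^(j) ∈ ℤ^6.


Barcode: M ≅ I[1,6], I[2,3]^2, I[5,5]^3. HN layers by μ_θ (2 steps, strictly decreasing):
  μ^(1)=80/3; μ^(2)=-8

((0, 0, 0, 1, 1, 1); (1, 3, 3, 0, 3, 0))


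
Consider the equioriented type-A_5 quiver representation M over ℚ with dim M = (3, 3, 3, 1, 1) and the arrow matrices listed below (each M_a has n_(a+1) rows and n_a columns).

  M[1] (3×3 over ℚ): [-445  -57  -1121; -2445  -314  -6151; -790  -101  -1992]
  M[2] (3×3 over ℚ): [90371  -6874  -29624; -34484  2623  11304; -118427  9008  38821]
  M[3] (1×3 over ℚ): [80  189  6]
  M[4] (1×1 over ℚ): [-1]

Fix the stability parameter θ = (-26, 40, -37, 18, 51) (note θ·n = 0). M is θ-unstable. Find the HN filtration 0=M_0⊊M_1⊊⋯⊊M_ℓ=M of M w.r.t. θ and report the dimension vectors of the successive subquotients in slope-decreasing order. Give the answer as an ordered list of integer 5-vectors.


Barcode: M ≅ I[1,1], I[1,3], I[1,5], I[2,3]. HN layers by μ_θ (4 steps, strictly decreasing):
  μ^(1)=51; μ^(2)=18; μ^(3)=3/2; μ^(4)=-26

((0, 0, 0, 0, 1); (0, 0, 0, 1, 0); (0, 3, 3, 0, 0); (3, 0, 0, 0, 0))
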